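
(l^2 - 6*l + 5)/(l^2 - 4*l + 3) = (l - 5)/(l - 3)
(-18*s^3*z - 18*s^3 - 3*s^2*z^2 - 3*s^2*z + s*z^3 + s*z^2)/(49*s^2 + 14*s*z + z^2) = s*(-18*s^2*z - 18*s^2 - 3*s*z^2 - 3*s*z + z^3 + z^2)/(49*s^2 + 14*s*z + z^2)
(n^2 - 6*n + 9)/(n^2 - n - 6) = (n - 3)/(n + 2)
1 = 1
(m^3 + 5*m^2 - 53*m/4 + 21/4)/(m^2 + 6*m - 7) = (m^2 - 2*m + 3/4)/(m - 1)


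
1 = 1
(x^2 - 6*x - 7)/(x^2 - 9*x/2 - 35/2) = 2*(x + 1)/(2*x + 5)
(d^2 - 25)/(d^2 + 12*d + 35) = (d - 5)/(d + 7)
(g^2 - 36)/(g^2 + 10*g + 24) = (g - 6)/(g + 4)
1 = 1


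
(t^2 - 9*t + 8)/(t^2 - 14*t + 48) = (t - 1)/(t - 6)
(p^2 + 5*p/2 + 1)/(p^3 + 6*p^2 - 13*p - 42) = (p + 1/2)/(p^2 + 4*p - 21)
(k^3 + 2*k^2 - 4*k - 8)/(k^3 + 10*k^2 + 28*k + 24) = (k - 2)/(k + 6)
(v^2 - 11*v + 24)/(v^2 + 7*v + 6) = (v^2 - 11*v + 24)/(v^2 + 7*v + 6)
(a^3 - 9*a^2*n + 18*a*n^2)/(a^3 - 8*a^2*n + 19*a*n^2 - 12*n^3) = a*(a - 6*n)/(a^2 - 5*a*n + 4*n^2)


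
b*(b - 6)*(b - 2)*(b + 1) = b^4 - 7*b^3 + 4*b^2 + 12*b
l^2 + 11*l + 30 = (l + 5)*(l + 6)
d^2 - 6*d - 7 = (d - 7)*(d + 1)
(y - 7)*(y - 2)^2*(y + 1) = y^4 - 10*y^3 + 21*y^2 + 4*y - 28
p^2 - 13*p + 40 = (p - 8)*(p - 5)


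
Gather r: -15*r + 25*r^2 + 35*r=25*r^2 + 20*r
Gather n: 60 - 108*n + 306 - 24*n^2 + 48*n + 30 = -24*n^2 - 60*n + 396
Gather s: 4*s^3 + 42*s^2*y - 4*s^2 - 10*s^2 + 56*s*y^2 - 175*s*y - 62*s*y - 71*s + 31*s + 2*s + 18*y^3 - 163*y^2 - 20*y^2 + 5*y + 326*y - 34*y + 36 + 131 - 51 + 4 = 4*s^3 + s^2*(42*y - 14) + s*(56*y^2 - 237*y - 38) + 18*y^3 - 183*y^2 + 297*y + 120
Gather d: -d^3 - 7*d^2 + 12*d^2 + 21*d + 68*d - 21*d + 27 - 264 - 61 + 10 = -d^3 + 5*d^2 + 68*d - 288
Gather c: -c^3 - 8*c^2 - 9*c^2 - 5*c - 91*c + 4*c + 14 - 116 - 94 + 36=-c^3 - 17*c^2 - 92*c - 160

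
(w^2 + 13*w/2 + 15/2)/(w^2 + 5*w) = (w + 3/2)/w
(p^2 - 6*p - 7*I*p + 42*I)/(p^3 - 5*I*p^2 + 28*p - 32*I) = (p^2 - 6*p - 7*I*p + 42*I)/(p^3 - 5*I*p^2 + 28*p - 32*I)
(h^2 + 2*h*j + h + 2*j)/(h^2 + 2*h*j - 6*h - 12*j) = (h + 1)/(h - 6)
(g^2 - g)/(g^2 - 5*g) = (g - 1)/(g - 5)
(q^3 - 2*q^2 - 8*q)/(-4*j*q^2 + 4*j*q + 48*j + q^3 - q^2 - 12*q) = q*(q + 2)/(-4*j*q - 12*j + q^2 + 3*q)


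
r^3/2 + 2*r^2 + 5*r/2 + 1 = (r/2 + 1)*(r + 1)^2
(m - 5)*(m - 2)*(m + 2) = m^3 - 5*m^2 - 4*m + 20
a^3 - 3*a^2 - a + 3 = (a - 3)*(a - 1)*(a + 1)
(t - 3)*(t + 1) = t^2 - 2*t - 3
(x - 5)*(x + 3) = x^2 - 2*x - 15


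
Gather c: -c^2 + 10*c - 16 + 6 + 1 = -c^2 + 10*c - 9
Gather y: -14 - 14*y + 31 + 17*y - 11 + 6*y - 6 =9*y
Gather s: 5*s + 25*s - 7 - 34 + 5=30*s - 36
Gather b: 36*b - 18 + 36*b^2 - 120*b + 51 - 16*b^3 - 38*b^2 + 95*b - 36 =-16*b^3 - 2*b^2 + 11*b - 3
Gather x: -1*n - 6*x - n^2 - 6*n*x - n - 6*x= -n^2 - 2*n + x*(-6*n - 12)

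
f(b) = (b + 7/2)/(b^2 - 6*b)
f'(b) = (6 - 2*b)*(b + 7/2)/(b^2 - 6*b)^2 + 1/(b^2 - 6*b) = (-b^2 - 7*b + 21)/(b^2*(b^2 - 12*b + 36))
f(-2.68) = 0.04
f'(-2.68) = 0.06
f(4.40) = -1.12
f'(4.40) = -0.59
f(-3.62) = -0.00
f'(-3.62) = 0.03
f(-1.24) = 0.25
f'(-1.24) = 0.35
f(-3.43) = 0.00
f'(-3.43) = 0.03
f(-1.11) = 0.30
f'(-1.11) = 0.44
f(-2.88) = 0.02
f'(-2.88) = 0.05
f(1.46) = -0.75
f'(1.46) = 0.20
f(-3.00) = 0.02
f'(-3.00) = 0.05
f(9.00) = 0.46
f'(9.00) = -0.17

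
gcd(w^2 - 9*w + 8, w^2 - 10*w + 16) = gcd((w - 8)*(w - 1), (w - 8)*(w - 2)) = w - 8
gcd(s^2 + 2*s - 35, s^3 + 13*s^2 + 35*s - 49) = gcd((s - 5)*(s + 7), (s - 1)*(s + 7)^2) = s + 7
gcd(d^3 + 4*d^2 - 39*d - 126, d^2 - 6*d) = d - 6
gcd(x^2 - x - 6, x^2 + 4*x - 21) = x - 3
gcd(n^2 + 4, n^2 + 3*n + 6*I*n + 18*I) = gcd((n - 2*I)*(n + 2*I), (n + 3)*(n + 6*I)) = 1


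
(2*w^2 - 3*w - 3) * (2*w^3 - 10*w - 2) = 4*w^5 - 6*w^4 - 26*w^3 + 26*w^2 + 36*w + 6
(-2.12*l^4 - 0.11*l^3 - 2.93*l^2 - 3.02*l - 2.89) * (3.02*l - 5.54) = -6.4024*l^5 + 11.4126*l^4 - 8.2392*l^3 + 7.1118*l^2 + 8.003*l + 16.0106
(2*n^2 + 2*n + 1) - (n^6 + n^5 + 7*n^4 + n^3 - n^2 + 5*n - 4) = -n^6 - n^5 - 7*n^4 - n^3 + 3*n^2 - 3*n + 5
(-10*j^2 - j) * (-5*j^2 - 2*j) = 50*j^4 + 25*j^3 + 2*j^2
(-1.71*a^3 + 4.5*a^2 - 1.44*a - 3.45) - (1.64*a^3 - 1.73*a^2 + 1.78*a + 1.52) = -3.35*a^3 + 6.23*a^2 - 3.22*a - 4.97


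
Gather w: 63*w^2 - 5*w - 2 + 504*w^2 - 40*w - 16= 567*w^2 - 45*w - 18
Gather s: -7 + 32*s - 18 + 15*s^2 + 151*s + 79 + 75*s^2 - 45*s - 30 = 90*s^2 + 138*s + 24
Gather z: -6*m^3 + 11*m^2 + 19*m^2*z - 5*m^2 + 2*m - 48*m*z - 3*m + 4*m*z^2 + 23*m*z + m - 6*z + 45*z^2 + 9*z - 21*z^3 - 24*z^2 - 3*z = -6*m^3 + 6*m^2 - 21*z^3 + z^2*(4*m + 21) + z*(19*m^2 - 25*m)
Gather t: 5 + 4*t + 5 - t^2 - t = -t^2 + 3*t + 10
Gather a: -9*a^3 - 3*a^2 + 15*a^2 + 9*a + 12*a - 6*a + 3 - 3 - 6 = -9*a^3 + 12*a^2 + 15*a - 6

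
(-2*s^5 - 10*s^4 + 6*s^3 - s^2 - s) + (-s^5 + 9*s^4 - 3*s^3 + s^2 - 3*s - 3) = -3*s^5 - s^4 + 3*s^3 - 4*s - 3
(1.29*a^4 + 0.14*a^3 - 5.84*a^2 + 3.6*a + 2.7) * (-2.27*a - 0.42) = -2.9283*a^5 - 0.8596*a^4 + 13.198*a^3 - 5.7192*a^2 - 7.641*a - 1.134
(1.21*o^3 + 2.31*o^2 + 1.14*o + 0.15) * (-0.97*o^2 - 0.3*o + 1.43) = -1.1737*o^5 - 2.6037*o^4 - 0.0684999999999999*o^3 + 2.8158*o^2 + 1.5852*o + 0.2145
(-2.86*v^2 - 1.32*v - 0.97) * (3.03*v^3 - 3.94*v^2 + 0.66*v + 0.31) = -8.6658*v^5 + 7.2688*v^4 + 0.3741*v^3 + 2.064*v^2 - 1.0494*v - 0.3007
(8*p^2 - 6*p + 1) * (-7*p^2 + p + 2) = -56*p^4 + 50*p^3 + 3*p^2 - 11*p + 2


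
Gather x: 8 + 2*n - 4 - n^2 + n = -n^2 + 3*n + 4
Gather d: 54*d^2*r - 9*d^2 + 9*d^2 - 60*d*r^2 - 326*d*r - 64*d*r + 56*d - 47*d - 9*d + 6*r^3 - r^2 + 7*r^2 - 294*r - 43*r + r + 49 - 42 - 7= 54*d^2*r + d*(-60*r^2 - 390*r) + 6*r^3 + 6*r^2 - 336*r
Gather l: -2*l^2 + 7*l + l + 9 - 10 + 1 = -2*l^2 + 8*l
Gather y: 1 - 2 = -1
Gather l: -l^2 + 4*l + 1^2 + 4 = -l^2 + 4*l + 5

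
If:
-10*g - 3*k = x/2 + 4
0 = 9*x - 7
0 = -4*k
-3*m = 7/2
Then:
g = -79/180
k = 0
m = -7/6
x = 7/9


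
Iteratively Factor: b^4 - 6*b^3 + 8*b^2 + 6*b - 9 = (b - 1)*(b^3 - 5*b^2 + 3*b + 9) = (b - 1)*(b + 1)*(b^2 - 6*b + 9) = (b - 3)*(b - 1)*(b + 1)*(b - 3)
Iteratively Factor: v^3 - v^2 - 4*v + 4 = (v - 2)*(v^2 + v - 2) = (v - 2)*(v + 2)*(v - 1)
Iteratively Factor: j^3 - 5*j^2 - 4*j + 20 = (j + 2)*(j^2 - 7*j + 10) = (j - 5)*(j + 2)*(j - 2)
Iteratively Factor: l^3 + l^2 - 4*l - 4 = (l + 1)*(l^2 - 4) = (l - 2)*(l + 1)*(l + 2)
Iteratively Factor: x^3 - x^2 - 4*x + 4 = (x - 2)*(x^2 + x - 2) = (x - 2)*(x - 1)*(x + 2)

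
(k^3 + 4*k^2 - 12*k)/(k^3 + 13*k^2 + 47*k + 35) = k*(k^2 + 4*k - 12)/(k^3 + 13*k^2 + 47*k + 35)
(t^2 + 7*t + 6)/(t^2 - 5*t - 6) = (t + 6)/(t - 6)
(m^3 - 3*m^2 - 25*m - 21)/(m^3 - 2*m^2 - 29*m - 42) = (m + 1)/(m + 2)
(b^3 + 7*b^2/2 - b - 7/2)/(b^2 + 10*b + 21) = (b^3 + 7*b^2/2 - b - 7/2)/(b^2 + 10*b + 21)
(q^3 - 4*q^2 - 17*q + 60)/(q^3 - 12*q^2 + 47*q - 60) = (q + 4)/(q - 4)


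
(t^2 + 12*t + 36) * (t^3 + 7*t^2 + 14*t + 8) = t^5 + 19*t^4 + 134*t^3 + 428*t^2 + 600*t + 288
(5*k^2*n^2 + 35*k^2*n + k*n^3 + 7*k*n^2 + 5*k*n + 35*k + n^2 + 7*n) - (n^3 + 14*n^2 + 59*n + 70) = 5*k^2*n^2 + 35*k^2*n + k*n^3 + 7*k*n^2 + 5*k*n + 35*k - n^3 - 13*n^2 - 52*n - 70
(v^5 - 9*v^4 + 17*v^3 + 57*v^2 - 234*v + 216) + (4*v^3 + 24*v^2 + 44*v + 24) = v^5 - 9*v^4 + 21*v^3 + 81*v^2 - 190*v + 240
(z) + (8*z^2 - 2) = 8*z^2 + z - 2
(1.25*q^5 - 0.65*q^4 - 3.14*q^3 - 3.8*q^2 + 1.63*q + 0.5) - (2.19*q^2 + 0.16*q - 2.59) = 1.25*q^5 - 0.65*q^4 - 3.14*q^3 - 5.99*q^2 + 1.47*q + 3.09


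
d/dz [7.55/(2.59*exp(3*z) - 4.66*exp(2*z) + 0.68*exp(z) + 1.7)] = (-58.6635*exp(2*z) + 70.366*exp(z) - 5.134)*exp(z)/(2.59*exp(3*z) - 4.66*exp(2*z) + 0.68*exp(z) + 1.7)^2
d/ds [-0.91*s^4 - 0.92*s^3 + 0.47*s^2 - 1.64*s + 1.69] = -3.64*s^3 - 2.76*s^2 + 0.94*s - 1.64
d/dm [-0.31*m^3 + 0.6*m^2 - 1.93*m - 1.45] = -0.93*m^2 + 1.2*m - 1.93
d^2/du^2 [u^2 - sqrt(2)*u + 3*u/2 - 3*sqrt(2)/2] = 2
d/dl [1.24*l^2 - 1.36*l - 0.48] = 2.48*l - 1.36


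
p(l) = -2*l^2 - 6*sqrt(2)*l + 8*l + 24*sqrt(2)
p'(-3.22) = 12.39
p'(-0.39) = 1.07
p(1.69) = 27.41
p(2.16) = 23.56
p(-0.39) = 33.83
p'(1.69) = -7.25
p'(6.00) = -24.49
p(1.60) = 28.04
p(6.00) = -40.97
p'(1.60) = -6.89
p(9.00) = -132.43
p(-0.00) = 33.94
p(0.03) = 33.92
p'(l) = -4*l - 6*sqrt(2) + 8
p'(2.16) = -9.13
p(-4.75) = -8.88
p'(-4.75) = 18.51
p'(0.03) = -0.61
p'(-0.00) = -0.49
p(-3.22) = 14.77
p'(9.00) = -36.49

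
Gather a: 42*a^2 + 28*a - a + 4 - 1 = 42*a^2 + 27*a + 3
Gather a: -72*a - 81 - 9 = -72*a - 90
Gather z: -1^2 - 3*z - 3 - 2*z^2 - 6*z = -2*z^2 - 9*z - 4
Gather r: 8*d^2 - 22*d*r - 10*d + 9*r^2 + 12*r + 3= 8*d^2 - 10*d + 9*r^2 + r*(12 - 22*d) + 3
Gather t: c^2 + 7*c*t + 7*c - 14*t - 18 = c^2 + 7*c + t*(7*c - 14) - 18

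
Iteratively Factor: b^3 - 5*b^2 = (b)*(b^2 - 5*b) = b^2*(b - 5)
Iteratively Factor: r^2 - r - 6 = (r - 3)*(r + 2)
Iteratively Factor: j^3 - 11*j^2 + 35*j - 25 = (j - 1)*(j^2 - 10*j + 25) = (j - 5)*(j - 1)*(j - 5)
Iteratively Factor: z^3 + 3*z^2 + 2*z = (z + 2)*(z^2 + z) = (z + 1)*(z + 2)*(z)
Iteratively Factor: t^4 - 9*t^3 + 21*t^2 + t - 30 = (t - 3)*(t^3 - 6*t^2 + 3*t + 10) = (t - 5)*(t - 3)*(t^2 - t - 2) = (t - 5)*(t - 3)*(t - 2)*(t + 1)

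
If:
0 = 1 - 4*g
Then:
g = 1/4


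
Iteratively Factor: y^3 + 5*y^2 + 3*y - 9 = (y - 1)*(y^2 + 6*y + 9) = (y - 1)*(y + 3)*(y + 3)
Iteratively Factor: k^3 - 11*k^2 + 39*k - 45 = (k - 5)*(k^2 - 6*k + 9) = (k - 5)*(k - 3)*(k - 3)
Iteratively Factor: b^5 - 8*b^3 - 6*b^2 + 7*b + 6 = (b - 3)*(b^4 + 3*b^3 + b^2 - 3*b - 2) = (b - 3)*(b + 1)*(b^3 + 2*b^2 - b - 2) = (b - 3)*(b + 1)*(b + 2)*(b^2 - 1) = (b - 3)*(b - 1)*(b + 1)*(b + 2)*(b + 1)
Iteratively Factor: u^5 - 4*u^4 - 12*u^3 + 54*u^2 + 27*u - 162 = (u - 3)*(u^4 - u^3 - 15*u^2 + 9*u + 54) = (u - 3)*(u + 3)*(u^3 - 4*u^2 - 3*u + 18) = (u - 3)*(u + 2)*(u + 3)*(u^2 - 6*u + 9) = (u - 3)^2*(u + 2)*(u + 3)*(u - 3)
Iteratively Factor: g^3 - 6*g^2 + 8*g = (g)*(g^2 - 6*g + 8) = g*(g - 2)*(g - 4)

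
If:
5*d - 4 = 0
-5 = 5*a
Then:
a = -1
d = 4/5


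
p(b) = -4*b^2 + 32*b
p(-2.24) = -91.75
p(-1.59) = -60.99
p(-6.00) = -336.00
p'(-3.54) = 60.32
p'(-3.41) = 59.28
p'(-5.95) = 79.60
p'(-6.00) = 80.00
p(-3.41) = -155.63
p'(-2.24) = 49.92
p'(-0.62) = 36.96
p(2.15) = 50.31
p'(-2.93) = 55.44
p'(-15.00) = 152.00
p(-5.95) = -332.01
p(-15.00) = -1380.00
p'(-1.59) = 44.72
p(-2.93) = -128.10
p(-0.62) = -21.38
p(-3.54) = -163.41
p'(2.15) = 14.80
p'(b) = 32 - 8*b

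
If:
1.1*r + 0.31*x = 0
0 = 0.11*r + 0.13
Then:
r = -1.18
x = 4.19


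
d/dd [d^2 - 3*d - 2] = 2*d - 3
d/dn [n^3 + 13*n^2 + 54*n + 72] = 3*n^2 + 26*n + 54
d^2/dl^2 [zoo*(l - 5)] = 0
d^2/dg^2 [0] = 0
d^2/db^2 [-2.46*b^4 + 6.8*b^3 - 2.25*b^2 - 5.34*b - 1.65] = -29.52*b^2 + 40.8*b - 4.5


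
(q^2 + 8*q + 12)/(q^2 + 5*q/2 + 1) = 2*(q + 6)/(2*q + 1)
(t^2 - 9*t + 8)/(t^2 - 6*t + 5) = (t - 8)/(t - 5)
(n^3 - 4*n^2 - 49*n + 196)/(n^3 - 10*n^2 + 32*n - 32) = (n^2 - 49)/(n^2 - 6*n + 8)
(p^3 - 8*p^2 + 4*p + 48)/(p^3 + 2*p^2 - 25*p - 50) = (p^2 - 10*p + 24)/(p^2 - 25)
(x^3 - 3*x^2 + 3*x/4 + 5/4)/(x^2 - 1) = (x^2 - 2*x - 5/4)/(x + 1)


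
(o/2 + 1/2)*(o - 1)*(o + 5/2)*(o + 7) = o^4/2 + 19*o^3/4 + 33*o^2/4 - 19*o/4 - 35/4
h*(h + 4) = h^2 + 4*h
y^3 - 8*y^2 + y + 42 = (y - 7)*(y - 3)*(y + 2)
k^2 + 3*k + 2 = (k + 1)*(k + 2)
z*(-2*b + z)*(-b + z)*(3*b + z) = 6*b^3*z - 7*b^2*z^2 + z^4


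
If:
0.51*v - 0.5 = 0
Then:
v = 0.98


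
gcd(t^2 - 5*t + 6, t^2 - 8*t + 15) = t - 3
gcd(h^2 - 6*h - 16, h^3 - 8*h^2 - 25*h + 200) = h - 8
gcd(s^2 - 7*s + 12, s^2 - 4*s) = s - 4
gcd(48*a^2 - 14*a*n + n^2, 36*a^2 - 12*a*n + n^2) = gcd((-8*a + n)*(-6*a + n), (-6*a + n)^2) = 6*a - n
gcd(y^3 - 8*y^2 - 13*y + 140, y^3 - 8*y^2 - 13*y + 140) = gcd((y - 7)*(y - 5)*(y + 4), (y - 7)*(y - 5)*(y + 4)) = y^3 - 8*y^2 - 13*y + 140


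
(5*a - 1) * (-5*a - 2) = -25*a^2 - 5*a + 2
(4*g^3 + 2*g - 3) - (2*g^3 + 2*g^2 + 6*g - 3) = 2*g^3 - 2*g^2 - 4*g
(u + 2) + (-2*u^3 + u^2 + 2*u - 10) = -2*u^3 + u^2 + 3*u - 8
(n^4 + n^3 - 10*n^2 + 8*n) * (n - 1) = n^5 - 11*n^3 + 18*n^2 - 8*n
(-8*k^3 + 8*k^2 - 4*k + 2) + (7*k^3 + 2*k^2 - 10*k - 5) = -k^3 + 10*k^2 - 14*k - 3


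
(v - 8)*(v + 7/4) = v^2 - 25*v/4 - 14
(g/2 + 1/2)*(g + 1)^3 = g^4/2 + 2*g^3 + 3*g^2 + 2*g + 1/2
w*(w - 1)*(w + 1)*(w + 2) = w^4 + 2*w^3 - w^2 - 2*w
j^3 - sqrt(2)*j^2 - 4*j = j*(j - 2*sqrt(2))*(j + sqrt(2))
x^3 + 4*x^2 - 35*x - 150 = (x - 6)*(x + 5)^2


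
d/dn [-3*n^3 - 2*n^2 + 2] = n*(-9*n - 4)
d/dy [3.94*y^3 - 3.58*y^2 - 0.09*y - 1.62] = 11.82*y^2 - 7.16*y - 0.09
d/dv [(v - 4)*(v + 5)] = 2*v + 1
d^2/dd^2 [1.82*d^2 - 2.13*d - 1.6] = 3.64000000000000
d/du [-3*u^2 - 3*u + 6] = -6*u - 3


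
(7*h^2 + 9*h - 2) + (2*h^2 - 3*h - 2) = 9*h^2 + 6*h - 4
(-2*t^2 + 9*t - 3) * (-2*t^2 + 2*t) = 4*t^4 - 22*t^3 + 24*t^2 - 6*t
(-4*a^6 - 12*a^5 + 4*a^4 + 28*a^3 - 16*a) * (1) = -4*a^6 - 12*a^5 + 4*a^4 + 28*a^3 - 16*a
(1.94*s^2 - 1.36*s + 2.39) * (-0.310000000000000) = -0.6014*s^2 + 0.4216*s - 0.7409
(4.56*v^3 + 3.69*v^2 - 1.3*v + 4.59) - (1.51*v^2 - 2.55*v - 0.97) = 4.56*v^3 + 2.18*v^2 + 1.25*v + 5.56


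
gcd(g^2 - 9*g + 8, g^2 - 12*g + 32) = g - 8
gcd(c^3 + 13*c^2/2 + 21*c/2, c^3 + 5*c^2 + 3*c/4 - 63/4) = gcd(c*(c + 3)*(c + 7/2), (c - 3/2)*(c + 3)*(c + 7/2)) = c^2 + 13*c/2 + 21/2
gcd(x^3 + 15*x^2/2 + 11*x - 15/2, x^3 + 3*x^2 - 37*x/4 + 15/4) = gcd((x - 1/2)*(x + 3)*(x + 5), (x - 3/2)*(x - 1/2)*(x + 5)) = x^2 + 9*x/2 - 5/2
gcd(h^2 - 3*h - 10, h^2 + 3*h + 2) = h + 2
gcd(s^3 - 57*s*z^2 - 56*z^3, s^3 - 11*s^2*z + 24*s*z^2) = -s + 8*z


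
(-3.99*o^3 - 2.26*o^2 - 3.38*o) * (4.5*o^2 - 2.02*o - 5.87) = -17.955*o^5 - 2.1102*o^4 + 12.7765*o^3 + 20.0938*o^2 + 19.8406*o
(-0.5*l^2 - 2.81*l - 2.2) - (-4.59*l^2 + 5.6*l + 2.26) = 4.09*l^2 - 8.41*l - 4.46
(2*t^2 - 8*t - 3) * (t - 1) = 2*t^3 - 10*t^2 + 5*t + 3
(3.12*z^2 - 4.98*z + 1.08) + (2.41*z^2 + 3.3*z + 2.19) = 5.53*z^2 - 1.68*z + 3.27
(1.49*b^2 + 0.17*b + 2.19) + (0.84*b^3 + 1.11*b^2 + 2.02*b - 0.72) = 0.84*b^3 + 2.6*b^2 + 2.19*b + 1.47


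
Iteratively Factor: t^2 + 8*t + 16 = (t + 4)*(t + 4)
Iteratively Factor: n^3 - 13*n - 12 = (n - 4)*(n^2 + 4*n + 3) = (n - 4)*(n + 3)*(n + 1)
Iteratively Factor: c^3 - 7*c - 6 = (c + 2)*(c^2 - 2*c - 3) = (c + 1)*(c + 2)*(c - 3)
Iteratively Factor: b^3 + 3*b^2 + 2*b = (b + 1)*(b^2 + 2*b) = (b + 1)*(b + 2)*(b)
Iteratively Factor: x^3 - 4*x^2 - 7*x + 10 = (x + 2)*(x^2 - 6*x + 5) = (x - 1)*(x + 2)*(x - 5)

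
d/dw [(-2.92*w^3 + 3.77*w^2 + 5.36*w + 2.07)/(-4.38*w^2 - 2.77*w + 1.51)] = (12.7896*w^4 + 16.1768*w^3 - 0.193699999999993*w^2 + 29.5186*w + 13.8275)/(19.1844*w^4 + 24.2652*w^3 - 5.5547*w^2 - 8.3654*w + 2.2801)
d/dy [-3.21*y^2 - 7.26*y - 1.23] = -6.42*y - 7.26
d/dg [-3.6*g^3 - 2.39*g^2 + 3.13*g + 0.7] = -10.8*g^2 - 4.78*g + 3.13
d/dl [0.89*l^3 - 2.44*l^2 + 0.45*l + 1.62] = 2.67*l^2 - 4.88*l + 0.45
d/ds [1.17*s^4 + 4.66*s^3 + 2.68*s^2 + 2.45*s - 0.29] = 4.68*s^3 + 13.98*s^2 + 5.36*s + 2.45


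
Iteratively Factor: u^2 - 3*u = (u)*(u - 3)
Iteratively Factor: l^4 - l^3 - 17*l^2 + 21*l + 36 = (l - 3)*(l^3 + 2*l^2 - 11*l - 12) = (l - 3)*(l + 4)*(l^2 - 2*l - 3) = (l - 3)*(l + 1)*(l + 4)*(l - 3)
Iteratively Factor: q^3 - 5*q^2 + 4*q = (q - 1)*(q^2 - 4*q) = (q - 4)*(q - 1)*(q)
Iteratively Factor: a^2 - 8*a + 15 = (a - 5)*(a - 3)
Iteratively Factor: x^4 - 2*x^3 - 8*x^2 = (x - 4)*(x^3 + 2*x^2) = (x - 4)*(x + 2)*(x^2) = x*(x - 4)*(x + 2)*(x)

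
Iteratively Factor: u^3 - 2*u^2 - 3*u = (u + 1)*(u^2 - 3*u) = u*(u + 1)*(u - 3)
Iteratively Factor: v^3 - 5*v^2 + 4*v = (v - 1)*(v^2 - 4*v) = (v - 4)*(v - 1)*(v)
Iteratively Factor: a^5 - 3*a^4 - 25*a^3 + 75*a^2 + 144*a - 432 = (a - 4)*(a^4 + a^3 - 21*a^2 - 9*a + 108) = (a - 4)*(a - 3)*(a^3 + 4*a^2 - 9*a - 36) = (a - 4)*(a - 3)*(a + 4)*(a^2 - 9) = (a - 4)*(a - 3)^2*(a + 4)*(a + 3)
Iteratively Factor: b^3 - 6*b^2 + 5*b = (b - 1)*(b^2 - 5*b) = b*(b - 1)*(b - 5)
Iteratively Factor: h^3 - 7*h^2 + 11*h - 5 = (h - 1)*(h^2 - 6*h + 5) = (h - 5)*(h - 1)*(h - 1)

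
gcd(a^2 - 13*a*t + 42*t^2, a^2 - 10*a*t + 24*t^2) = -a + 6*t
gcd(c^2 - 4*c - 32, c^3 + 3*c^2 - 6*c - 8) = c + 4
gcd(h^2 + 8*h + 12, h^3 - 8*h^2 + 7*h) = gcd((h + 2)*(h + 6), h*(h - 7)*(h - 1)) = 1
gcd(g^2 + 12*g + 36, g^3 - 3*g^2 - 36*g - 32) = 1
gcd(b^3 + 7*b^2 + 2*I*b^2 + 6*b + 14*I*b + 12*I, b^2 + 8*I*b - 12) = b + 2*I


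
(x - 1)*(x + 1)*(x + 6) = x^3 + 6*x^2 - x - 6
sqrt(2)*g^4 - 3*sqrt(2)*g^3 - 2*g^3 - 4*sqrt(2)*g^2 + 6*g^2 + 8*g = g*(g - 4)*(g - sqrt(2))*(sqrt(2)*g + sqrt(2))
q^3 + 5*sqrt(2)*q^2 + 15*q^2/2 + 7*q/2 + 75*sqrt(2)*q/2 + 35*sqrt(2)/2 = (q + 1/2)*(q + 7)*(q + 5*sqrt(2))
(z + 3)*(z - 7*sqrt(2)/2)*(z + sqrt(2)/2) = z^3 - 3*sqrt(2)*z^2 + 3*z^2 - 9*sqrt(2)*z - 7*z/2 - 21/2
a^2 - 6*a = a*(a - 6)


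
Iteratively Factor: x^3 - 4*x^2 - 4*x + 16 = (x - 2)*(x^2 - 2*x - 8) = (x - 4)*(x - 2)*(x + 2)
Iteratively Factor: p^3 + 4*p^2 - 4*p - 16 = (p - 2)*(p^2 + 6*p + 8) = (p - 2)*(p + 4)*(p + 2)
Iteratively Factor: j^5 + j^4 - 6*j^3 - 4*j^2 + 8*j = (j + 2)*(j^4 - j^3 - 4*j^2 + 4*j) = j*(j + 2)*(j^3 - j^2 - 4*j + 4) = j*(j - 2)*(j + 2)*(j^2 + j - 2) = j*(j - 2)*(j + 2)^2*(j - 1)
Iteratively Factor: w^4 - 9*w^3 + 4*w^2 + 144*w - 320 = (w + 4)*(w^3 - 13*w^2 + 56*w - 80) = (w - 4)*(w + 4)*(w^2 - 9*w + 20) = (w - 4)^2*(w + 4)*(w - 5)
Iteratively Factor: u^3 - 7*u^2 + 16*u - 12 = (u - 3)*(u^2 - 4*u + 4) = (u - 3)*(u - 2)*(u - 2)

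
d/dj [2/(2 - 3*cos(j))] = -6*sin(j)/(3*cos(j) - 2)^2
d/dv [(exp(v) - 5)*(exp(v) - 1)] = 2*(exp(v) - 3)*exp(v)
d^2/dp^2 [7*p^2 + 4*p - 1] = 14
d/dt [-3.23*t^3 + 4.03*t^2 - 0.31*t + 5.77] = -9.69*t^2 + 8.06*t - 0.31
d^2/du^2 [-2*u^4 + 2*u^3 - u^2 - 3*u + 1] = -24*u^2 + 12*u - 2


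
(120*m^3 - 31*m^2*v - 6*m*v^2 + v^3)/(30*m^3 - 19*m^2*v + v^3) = (-8*m + v)/(-2*m + v)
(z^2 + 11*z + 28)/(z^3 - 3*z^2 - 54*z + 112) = (z + 4)/(z^2 - 10*z + 16)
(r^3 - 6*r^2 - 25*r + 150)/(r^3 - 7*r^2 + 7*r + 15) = (r^2 - r - 30)/(r^2 - 2*r - 3)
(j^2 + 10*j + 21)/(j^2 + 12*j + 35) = (j + 3)/(j + 5)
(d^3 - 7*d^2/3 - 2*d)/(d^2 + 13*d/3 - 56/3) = d*(3*d^2 - 7*d - 6)/(3*d^2 + 13*d - 56)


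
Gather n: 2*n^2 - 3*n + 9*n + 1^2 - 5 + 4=2*n^2 + 6*n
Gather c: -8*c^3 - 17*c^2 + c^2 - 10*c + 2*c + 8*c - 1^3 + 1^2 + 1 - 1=-8*c^3 - 16*c^2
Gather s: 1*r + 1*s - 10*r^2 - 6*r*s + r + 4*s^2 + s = -10*r^2 + 2*r + 4*s^2 + s*(2 - 6*r)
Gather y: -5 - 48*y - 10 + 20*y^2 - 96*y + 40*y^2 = 60*y^2 - 144*y - 15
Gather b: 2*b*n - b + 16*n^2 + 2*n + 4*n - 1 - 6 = b*(2*n - 1) + 16*n^2 + 6*n - 7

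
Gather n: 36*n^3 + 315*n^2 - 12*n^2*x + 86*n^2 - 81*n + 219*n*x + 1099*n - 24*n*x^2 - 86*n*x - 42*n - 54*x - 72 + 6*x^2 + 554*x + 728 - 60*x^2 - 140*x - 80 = 36*n^3 + n^2*(401 - 12*x) + n*(-24*x^2 + 133*x + 976) - 54*x^2 + 360*x + 576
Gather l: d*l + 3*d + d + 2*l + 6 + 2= 4*d + l*(d + 2) + 8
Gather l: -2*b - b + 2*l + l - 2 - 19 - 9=-3*b + 3*l - 30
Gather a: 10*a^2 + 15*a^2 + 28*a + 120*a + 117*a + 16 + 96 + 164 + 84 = 25*a^2 + 265*a + 360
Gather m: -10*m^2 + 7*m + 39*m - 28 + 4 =-10*m^2 + 46*m - 24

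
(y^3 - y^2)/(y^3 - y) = y/(y + 1)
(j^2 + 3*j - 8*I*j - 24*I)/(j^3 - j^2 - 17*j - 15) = (j - 8*I)/(j^2 - 4*j - 5)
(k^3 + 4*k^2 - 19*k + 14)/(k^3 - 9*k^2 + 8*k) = (k^2 + 5*k - 14)/(k*(k - 8))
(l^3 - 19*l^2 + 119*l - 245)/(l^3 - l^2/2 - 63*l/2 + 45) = 2*(l^2 - 14*l + 49)/(2*l^2 + 9*l - 18)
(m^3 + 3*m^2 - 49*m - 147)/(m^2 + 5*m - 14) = (m^2 - 4*m - 21)/(m - 2)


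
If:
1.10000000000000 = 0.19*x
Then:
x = 5.79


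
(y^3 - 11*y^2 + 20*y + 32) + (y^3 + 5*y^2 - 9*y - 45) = 2*y^3 - 6*y^2 + 11*y - 13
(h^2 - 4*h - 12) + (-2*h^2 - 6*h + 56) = -h^2 - 10*h + 44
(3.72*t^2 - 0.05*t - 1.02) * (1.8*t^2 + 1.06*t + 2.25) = 6.696*t^4 + 3.8532*t^3 + 6.481*t^2 - 1.1937*t - 2.295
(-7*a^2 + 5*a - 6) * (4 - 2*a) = 14*a^3 - 38*a^2 + 32*a - 24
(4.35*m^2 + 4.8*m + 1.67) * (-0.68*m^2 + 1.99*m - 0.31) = -2.958*m^4 + 5.3925*m^3 + 7.0679*m^2 + 1.8353*m - 0.5177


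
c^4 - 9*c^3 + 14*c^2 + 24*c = c*(c - 6)*(c - 4)*(c + 1)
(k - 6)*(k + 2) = k^2 - 4*k - 12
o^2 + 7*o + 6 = (o + 1)*(o + 6)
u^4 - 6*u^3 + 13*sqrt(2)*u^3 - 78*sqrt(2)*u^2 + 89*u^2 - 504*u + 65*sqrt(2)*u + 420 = (u - 5)*(u - 1)*(u + 6*sqrt(2))*(u + 7*sqrt(2))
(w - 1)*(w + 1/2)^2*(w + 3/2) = w^4 + 3*w^3/2 - 3*w^2/4 - 11*w/8 - 3/8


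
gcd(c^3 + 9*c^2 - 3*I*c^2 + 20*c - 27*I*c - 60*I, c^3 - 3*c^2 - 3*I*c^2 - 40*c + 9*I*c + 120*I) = c^2 + c*(5 - 3*I) - 15*I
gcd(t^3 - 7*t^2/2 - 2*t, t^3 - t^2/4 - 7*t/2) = t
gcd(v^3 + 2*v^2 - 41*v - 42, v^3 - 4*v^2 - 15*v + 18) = v - 6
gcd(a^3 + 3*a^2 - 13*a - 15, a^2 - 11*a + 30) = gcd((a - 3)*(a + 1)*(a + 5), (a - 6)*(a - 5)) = 1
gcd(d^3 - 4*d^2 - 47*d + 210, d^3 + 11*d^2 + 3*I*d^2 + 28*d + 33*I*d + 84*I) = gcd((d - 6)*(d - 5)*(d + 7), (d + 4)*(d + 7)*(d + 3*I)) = d + 7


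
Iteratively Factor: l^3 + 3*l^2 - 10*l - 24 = (l - 3)*(l^2 + 6*l + 8) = (l - 3)*(l + 2)*(l + 4)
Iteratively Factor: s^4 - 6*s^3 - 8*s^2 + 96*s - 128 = (s - 2)*(s^3 - 4*s^2 - 16*s + 64) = (s - 4)*(s - 2)*(s^2 - 16) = (s - 4)*(s - 2)*(s + 4)*(s - 4)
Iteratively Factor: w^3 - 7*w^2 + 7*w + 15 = (w + 1)*(w^2 - 8*w + 15) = (w - 5)*(w + 1)*(w - 3)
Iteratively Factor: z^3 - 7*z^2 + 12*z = (z - 3)*(z^2 - 4*z) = (z - 4)*(z - 3)*(z)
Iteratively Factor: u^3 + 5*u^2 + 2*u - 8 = (u + 2)*(u^2 + 3*u - 4) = (u + 2)*(u + 4)*(u - 1)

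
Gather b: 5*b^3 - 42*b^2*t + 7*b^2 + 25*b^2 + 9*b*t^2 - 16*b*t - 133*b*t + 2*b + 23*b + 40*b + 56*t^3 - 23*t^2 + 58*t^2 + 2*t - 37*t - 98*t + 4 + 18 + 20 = 5*b^3 + b^2*(32 - 42*t) + b*(9*t^2 - 149*t + 65) + 56*t^3 + 35*t^2 - 133*t + 42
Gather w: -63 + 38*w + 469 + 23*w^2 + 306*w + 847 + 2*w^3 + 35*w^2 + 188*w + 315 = 2*w^3 + 58*w^2 + 532*w + 1568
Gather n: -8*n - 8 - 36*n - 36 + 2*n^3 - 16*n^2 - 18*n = 2*n^3 - 16*n^2 - 62*n - 44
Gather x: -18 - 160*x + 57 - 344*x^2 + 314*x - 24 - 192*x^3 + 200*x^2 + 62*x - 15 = -192*x^3 - 144*x^2 + 216*x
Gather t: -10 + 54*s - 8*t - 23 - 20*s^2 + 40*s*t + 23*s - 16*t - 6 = -20*s^2 + 77*s + t*(40*s - 24) - 39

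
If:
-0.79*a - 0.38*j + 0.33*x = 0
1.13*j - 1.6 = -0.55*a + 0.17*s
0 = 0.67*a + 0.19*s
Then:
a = 0.817942531256855*x - 1.33362579513051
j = 2.77253783724501 - 0.832038420244513*x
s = 4.70278569861812 - 2.88432366285312*x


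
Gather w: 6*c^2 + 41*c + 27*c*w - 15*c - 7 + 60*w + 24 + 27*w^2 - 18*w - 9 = 6*c^2 + 26*c + 27*w^2 + w*(27*c + 42) + 8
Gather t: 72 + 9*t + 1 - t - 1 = 8*t + 72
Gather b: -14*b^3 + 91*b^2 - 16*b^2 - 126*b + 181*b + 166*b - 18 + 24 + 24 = -14*b^3 + 75*b^2 + 221*b + 30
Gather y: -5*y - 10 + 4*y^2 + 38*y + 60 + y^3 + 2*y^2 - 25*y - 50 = y^3 + 6*y^2 + 8*y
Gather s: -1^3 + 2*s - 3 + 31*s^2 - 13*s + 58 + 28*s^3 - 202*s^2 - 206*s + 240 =28*s^3 - 171*s^2 - 217*s + 294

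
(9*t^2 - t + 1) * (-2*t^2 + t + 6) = -18*t^4 + 11*t^3 + 51*t^2 - 5*t + 6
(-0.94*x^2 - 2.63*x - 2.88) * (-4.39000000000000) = 4.1266*x^2 + 11.5457*x + 12.6432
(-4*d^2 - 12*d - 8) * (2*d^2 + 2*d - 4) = -8*d^4 - 32*d^3 - 24*d^2 + 32*d + 32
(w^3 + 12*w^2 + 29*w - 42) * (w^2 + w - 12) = w^5 + 13*w^4 + 29*w^3 - 157*w^2 - 390*w + 504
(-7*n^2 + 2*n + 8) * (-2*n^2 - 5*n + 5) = 14*n^4 + 31*n^3 - 61*n^2 - 30*n + 40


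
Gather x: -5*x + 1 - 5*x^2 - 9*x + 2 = -5*x^2 - 14*x + 3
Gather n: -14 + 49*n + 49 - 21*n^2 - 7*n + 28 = -21*n^2 + 42*n + 63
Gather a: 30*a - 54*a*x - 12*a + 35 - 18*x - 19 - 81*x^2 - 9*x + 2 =a*(18 - 54*x) - 81*x^2 - 27*x + 18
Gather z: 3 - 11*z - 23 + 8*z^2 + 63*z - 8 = 8*z^2 + 52*z - 28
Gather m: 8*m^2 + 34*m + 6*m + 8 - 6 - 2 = 8*m^2 + 40*m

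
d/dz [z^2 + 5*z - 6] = 2*z + 5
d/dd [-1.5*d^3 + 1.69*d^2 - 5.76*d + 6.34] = -4.5*d^2 + 3.38*d - 5.76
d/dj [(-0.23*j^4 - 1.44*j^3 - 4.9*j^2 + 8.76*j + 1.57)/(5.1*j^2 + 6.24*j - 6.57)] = (-2.346*j^5 - 11.6496*j^4 - 11.9268*j^3 - 46.8696*j^2 + 48.372*j - 67.35)/(26.01*j^4 + 63.648*j^3 - 28.0764*j^2 - 81.9936*j + 43.1649)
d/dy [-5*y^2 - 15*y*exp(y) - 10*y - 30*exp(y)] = -15*y*exp(y) - 10*y - 45*exp(y) - 10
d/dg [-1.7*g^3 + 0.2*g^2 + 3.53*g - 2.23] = -5.1*g^2 + 0.4*g + 3.53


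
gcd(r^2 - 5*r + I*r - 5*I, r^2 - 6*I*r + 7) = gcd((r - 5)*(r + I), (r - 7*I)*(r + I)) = r + I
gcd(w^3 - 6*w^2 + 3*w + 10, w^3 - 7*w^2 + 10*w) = w^2 - 7*w + 10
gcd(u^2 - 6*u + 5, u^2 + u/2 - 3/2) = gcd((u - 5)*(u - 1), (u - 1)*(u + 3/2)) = u - 1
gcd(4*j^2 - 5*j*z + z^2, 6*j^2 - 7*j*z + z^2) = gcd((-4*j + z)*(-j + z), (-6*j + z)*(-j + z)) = -j + z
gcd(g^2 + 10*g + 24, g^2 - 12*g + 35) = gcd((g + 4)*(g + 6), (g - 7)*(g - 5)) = 1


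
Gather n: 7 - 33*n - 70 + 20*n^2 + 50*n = 20*n^2 + 17*n - 63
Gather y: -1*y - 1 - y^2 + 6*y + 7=-y^2 + 5*y + 6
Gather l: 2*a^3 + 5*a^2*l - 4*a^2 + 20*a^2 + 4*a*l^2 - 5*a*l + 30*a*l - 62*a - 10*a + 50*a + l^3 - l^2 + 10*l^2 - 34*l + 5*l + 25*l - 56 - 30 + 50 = 2*a^3 + 16*a^2 - 22*a + l^3 + l^2*(4*a + 9) + l*(5*a^2 + 25*a - 4) - 36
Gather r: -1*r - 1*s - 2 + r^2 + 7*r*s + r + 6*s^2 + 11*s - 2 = r^2 + 7*r*s + 6*s^2 + 10*s - 4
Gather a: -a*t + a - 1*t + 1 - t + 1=a*(1 - t) - 2*t + 2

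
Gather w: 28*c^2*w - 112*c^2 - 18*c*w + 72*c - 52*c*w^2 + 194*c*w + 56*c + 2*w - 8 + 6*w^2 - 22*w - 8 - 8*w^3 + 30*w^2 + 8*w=-112*c^2 + 128*c - 8*w^3 + w^2*(36 - 52*c) + w*(28*c^2 + 176*c - 12) - 16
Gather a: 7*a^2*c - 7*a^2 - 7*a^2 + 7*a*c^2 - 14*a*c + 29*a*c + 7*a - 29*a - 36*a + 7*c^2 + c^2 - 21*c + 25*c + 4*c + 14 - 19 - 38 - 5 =a^2*(7*c - 14) + a*(7*c^2 + 15*c - 58) + 8*c^2 + 8*c - 48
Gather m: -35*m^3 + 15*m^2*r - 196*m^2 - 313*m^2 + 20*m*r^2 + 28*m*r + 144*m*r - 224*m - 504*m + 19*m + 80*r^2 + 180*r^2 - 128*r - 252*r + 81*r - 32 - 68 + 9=-35*m^3 + m^2*(15*r - 509) + m*(20*r^2 + 172*r - 709) + 260*r^2 - 299*r - 91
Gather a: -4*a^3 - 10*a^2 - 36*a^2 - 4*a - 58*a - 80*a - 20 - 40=-4*a^3 - 46*a^2 - 142*a - 60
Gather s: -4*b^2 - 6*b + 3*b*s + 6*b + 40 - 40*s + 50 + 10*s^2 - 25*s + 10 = -4*b^2 + 10*s^2 + s*(3*b - 65) + 100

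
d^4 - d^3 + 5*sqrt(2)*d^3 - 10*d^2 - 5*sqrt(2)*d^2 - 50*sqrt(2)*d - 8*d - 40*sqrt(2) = (d - 4)*(d + 1)*(d + 2)*(d + 5*sqrt(2))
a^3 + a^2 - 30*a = a*(a - 5)*(a + 6)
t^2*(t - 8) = t^3 - 8*t^2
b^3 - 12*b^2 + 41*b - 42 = (b - 7)*(b - 3)*(b - 2)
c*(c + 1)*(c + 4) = c^3 + 5*c^2 + 4*c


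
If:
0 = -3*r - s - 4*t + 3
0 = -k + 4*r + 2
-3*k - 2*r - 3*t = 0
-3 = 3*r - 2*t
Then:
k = -10/37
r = -21/37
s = 78/37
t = 24/37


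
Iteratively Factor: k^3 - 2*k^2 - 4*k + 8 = (k + 2)*(k^2 - 4*k + 4) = (k - 2)*(k + 2)*(k - 2)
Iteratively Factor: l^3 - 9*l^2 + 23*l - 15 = (l - 5)*(l^2 - 4*l + 3) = (l - 5)*(l - 1)*(l - 3)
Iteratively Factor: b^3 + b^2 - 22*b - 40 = (b - 5)*(b^2 + 6*b + 8) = (b - 5)*(b + 4)*(b + 2)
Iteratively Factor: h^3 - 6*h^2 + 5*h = (h)*(h^2 - 6*h + 5) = h*(h - 1)*(h - 5)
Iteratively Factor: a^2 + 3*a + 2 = (a + 1)*(a + 2)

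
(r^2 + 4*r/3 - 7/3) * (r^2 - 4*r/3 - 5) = r^4 - 82*r^2/9 - 32*r/9 + 35/3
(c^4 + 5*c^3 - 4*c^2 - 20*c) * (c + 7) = c^5 + 12*c^4 + 31*c^3 - 48*c^2 - 140*c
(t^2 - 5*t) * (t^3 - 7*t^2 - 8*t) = t^5 - 12*t^4 + 27*t^3 + 40*t^2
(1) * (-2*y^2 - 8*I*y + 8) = -2*y^2 - 8*I*y + 8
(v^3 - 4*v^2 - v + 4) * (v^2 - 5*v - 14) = v^5 - 9*v^4 + 5*v^3 + 65*v^2 - 6*v - 56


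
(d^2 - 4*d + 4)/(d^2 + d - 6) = (d - 2)/(d + 3)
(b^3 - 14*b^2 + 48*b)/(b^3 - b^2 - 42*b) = (-b^2 + 14*b - 48)/(-b^2 + b + 42)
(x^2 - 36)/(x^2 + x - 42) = (x + 6)/(x + 7)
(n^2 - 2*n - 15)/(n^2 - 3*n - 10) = (n + 3)/(n + 2)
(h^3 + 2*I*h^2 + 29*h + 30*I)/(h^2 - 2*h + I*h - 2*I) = (h^2 + I*h + 30)/(h - 2)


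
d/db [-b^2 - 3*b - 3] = -2*b - 3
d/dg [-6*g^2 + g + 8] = 1 - 12*g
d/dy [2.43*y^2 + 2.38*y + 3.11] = 4.86*y + 2.38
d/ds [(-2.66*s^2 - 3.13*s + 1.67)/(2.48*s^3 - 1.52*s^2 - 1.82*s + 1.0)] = (6.5968*s^4 + 15.5248*s^3 - 12.3412*s^2 - 0.243200000000001*s - 0.0905999999999998)/(6.1504*s^6 - 7.5392*s^5 - 6.7168*s^4 + 10.4928*s^3 + 0.2724*s^2 - 3.64*s + 1.0)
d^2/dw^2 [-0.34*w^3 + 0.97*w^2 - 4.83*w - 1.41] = 1.94 - 2.04*w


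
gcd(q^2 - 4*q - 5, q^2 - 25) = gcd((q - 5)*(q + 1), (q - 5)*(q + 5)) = q - 5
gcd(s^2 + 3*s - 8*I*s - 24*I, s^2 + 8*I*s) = 1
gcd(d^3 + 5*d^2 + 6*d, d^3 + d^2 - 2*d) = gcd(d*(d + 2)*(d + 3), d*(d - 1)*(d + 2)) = d^2 + 2*d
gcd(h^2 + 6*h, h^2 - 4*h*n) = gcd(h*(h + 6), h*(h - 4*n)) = h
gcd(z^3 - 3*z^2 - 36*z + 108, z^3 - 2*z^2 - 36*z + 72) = z^2 - 36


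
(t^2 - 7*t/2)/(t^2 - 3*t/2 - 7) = t/(t + 2)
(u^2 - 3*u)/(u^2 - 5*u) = (u - 3)/(u - 5)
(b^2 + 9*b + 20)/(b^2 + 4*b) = (b + 5)/b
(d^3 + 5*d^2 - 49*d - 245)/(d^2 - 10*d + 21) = (d^2 + 12*d + 35)/(d - 3)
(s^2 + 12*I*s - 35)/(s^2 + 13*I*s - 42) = (s + 5*I)/(s + 6*I)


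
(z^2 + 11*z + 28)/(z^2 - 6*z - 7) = (z^2 + 11*z + 28)/(z^2 - 6*z - 7)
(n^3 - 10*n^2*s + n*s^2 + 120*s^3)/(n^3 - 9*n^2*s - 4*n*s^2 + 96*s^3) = (-n + 5*s)/(-n + 4*s)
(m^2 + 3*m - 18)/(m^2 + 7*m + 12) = (m^2 + 3*m - 18)/(m^2 + 7*m + 12)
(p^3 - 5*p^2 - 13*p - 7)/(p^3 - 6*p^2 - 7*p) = (p + 1)/p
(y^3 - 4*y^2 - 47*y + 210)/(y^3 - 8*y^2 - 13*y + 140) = (y^2 + y - 42)/(y^2 - 3*y - 28)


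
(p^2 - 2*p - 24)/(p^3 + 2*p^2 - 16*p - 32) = (p - 6)/(p^2 - 2*p - 8)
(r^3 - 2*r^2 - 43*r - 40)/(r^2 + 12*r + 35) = (r^2 - 7*r - 8)/(r + 7)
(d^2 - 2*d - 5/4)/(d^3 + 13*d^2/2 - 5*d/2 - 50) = (d + 1/2)/(d^2 + 9*d + 20)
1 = 1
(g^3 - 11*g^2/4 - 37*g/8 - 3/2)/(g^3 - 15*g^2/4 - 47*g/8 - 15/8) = (g - 4)/(g - 5)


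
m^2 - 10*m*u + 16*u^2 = (m - 8*u)*(m - 2*u)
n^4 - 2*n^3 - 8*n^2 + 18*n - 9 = (n - 3)*(n - 1)^2*(n + 3)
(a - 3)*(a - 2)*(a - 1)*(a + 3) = a^4 - 3*a^3 - 7*a^2 + 27*a - 18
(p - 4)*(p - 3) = p^2 - 7*p + 12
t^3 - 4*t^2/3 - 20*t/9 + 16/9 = (t - 2)*(t - 2/3)*(t + 4/3)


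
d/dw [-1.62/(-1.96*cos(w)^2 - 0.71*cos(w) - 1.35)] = (6.3504*cos(w) + 1.1502)*sin(w)/(1.96*cos(w)^2 + 0.71*cos(w) + 1.35)^2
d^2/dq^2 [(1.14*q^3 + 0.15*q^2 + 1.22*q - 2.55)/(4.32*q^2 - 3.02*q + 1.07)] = (5.6843418860808e-14*q^5 - 2.8421709430404e-14*q^4 + 59.705616*q^3 - 311.797656*q^2 + 173.605068*q - 14.711714)/(80.621568*q^6 - 169.081344*q^5 + 178.106688*q^4 - 111.301496*q^3 + 44.114388*q^2 - 10.372794*q + 1.225043)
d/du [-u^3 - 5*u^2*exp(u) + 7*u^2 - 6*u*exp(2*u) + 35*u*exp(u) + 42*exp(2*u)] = -5*u^2*exp(u) - 3*u^2 - 12*u*exp(2*u) + 25*u*exp(u) + 14*u + 78*exp(2*u) + 35*exp(u)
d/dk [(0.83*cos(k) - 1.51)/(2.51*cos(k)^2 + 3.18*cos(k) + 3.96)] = (2.0833*cos(k)^2 - 7.5802*cos(k) - 8.0886)*sin(k)/(6.3001*cos(k)^4 + 15.9636*cos(k)^3 + 29.9916*cos(k)^2 + 25.1856*cos(k) + 15.6816)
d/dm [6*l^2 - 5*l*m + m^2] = -5*l + 2*m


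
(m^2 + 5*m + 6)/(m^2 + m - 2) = (m + 3)/(m - 1)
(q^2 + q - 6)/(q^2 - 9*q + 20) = (q^2 + q - 6)/(q^2 - 9*q + 20)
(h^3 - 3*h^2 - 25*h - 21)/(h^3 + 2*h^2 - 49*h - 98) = (h^2 + 4*h + 3)/(h^2 + 9*h + 14)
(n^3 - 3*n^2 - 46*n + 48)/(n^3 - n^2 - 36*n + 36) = (n - 8)/(n - 6)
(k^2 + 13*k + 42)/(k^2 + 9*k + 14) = (k + 6)/(k + 2)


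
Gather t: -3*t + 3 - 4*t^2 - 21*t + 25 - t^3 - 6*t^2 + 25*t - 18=-t^3 - 10*t^2 + t + 10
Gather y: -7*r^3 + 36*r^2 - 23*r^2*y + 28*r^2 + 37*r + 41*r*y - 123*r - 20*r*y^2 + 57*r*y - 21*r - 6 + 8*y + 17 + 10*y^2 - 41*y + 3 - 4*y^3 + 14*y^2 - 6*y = -7*r^3 + 64*r^2 - 107*r - 4*y^3 + y^2*(24 - 20*r) + y*(-23*r^2 + 98*r - 39) + 14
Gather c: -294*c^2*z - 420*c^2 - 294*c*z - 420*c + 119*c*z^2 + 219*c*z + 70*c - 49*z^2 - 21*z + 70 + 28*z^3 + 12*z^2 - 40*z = c^2*(-294*z - 420) + c*(119*z^2 - 75*z - 350) + 28*z^3 - 37*z^2 - 61*z + 70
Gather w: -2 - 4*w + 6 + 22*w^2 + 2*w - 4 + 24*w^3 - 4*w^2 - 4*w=24*w^3 + 18*w^2 - 6*w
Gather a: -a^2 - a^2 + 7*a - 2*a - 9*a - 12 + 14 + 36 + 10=-2*a^2 - 4*a + 48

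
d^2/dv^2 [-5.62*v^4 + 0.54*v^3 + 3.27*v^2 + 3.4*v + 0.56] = -67.44*v^2 + 3.24*v + 6.54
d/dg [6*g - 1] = 6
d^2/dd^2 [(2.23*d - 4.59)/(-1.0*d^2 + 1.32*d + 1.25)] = ((2.0*d - 1.32)*(2.23*d - 4.59)*(4.0*d - 2.64) + (13.38*d - 15.0672)*(-1.0*d^2 + 1.32*d + 1.25))/(-1.0*d^2 + 1.32*d + 1.25)^3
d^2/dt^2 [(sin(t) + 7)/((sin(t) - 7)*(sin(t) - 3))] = (-sin(t)^5 - 38*sin(t)^4 + 338*sin(t)^3 - 280*sin(t)^2 - 2457*sin(t) + 1526)/((sin(t) - 7)^3*(sin(t) - 3)^3)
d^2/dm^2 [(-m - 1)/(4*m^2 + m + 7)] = 2*(-(m + 1)*(8*m + 1)^2 + (12*m + 5)*(4*m^2 + m + 7))/(4*m^2 + m + 7)^3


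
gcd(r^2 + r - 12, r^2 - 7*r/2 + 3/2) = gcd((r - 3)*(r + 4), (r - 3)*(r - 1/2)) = r - 3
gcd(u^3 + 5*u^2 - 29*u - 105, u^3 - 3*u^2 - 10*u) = u - 5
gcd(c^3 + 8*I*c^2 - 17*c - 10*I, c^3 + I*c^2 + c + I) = c + I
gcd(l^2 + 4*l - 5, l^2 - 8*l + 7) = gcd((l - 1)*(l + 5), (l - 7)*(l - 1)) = l - 1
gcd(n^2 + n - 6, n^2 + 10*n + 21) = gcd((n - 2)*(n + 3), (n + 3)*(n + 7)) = n + 3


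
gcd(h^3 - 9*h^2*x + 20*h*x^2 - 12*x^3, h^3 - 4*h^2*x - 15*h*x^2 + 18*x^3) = h^2 - 7*h*x + 6*x^2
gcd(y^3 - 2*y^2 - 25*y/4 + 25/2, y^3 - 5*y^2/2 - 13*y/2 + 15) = y^2 + y/2 - 5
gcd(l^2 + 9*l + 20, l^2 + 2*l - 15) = l + 5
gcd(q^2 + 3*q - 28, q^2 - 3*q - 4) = q - 4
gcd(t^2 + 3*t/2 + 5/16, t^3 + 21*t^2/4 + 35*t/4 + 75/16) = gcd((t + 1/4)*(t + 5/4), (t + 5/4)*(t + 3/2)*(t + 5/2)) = t + 5/4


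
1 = 1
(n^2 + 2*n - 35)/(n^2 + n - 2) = (n^2 + 2*n - 35)/(n^2 + n - 2)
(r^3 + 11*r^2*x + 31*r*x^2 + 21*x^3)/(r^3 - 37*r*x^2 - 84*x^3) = (-r^2 - 8*r*x - 7*x^2)/(-r^2 + 3*r*x + 28*x^2)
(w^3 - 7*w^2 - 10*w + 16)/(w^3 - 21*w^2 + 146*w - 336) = (w^2 + w - 2)/(w^2 - 13*w + 42)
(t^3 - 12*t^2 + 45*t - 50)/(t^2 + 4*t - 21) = (t^3 - 12*t^2 + 45*t - 50)/(t^2 + 4*t - 21)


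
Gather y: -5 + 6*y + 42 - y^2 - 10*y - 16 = -y^2 - 4*y + 21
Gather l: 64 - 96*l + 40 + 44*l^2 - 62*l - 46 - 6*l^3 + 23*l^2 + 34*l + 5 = -6*l^3 + 67*l^2 - 124*l + 63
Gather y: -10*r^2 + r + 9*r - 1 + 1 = -10*r^2 + 10*r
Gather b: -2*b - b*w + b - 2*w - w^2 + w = b*(-w - 1) - w^2 - w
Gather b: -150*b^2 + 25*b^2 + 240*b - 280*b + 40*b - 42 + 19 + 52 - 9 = 20 - 125*b^2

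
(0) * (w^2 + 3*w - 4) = 0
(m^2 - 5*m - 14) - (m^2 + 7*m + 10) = -12*m - 24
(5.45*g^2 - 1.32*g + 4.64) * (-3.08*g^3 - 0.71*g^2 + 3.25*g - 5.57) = -16.786*g^5 + 0.1961*g^4 + 4.3585*g^3 - 37.9409*g^2 + 22.4324*g - 25.8448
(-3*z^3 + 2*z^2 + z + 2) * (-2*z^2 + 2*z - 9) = 6*z^5 - 10*z^4 + 29*z^3 - 20*z^2 - 5*z - 18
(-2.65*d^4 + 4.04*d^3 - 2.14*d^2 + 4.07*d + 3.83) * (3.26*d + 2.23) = -8.639*d^5 + 7.2609*d^4 + 2.0328*d^3 + 8.496*d^2 + 21.5619*d + 8.5409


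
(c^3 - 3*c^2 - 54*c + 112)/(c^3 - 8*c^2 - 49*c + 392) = (c - 2)/(c - 7)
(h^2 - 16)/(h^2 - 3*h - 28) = (h - 4)/(h - 7)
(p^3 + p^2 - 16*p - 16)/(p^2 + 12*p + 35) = (p^3 + p^2 - 16*p - 16)/(p^2 + 12*p + 35)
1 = 1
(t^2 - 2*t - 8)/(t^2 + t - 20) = (t + 2)/(t + 5)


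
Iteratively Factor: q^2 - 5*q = (q - 5)*(q)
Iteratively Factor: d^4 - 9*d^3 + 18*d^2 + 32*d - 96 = (d - 4)*(d^3 - 5*d^2 - 2*d + 24) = (d - 4)*(d + 2)*(d^2 - 7*d + 12) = (d - 4)^2*(d + 2)*(d - 3)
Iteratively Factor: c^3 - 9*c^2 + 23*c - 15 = (c - 1)*(c^2 - 8*c + 15) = (c - 3)*(c - 1)*(c - 5)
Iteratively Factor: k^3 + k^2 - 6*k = (k - 2)*(k^2 + 3*k) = (k - 2)*(k + 3)*(k)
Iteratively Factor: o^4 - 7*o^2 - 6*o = (o - 3)*(o^3 + 3*o^2 + 2*o) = (o - 3)*(o + 2)*(o^2 + o) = (o - 3)*(o + 1)*(o + 2)*(o)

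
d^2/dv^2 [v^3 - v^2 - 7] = 6*v - 2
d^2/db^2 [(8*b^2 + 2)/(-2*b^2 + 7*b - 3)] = 4*(-56*b^3 + 60*b^2 + 42*b - 79)/(8*b^6 - 84*b^5 + 330*b^4 - 595*b^3 + 495*b^2 - 189*b + 27)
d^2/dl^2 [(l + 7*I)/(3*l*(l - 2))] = 2*(l^3 + 21*I*l^2 - 42*I*l + 28*I)/(3*l^3*(l^3 - 6*l^2 + 12*l - 8))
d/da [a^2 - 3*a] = 2*a - 3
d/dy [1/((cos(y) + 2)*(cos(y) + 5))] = (2*cos(y) + 7)*sin(y)/((cos(y) + 2)^2*(cos(y) + 5)^2)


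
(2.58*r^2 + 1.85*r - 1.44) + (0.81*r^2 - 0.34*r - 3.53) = 3.39*r^2 + 1.51*r - 4.97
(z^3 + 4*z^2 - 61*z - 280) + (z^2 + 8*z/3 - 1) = z^3 + 5*z^2 - 175*z/3 - 281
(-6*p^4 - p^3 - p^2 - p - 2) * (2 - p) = 6*p^5 - 11*p^4 - p^3 - p^2 - 4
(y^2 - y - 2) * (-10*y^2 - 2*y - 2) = -10*y^4 + 8*y^3 + 20*y^2 + 6*y + 4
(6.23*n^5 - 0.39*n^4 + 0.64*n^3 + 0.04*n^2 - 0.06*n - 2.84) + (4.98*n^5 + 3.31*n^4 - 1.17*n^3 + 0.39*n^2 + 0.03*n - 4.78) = 11.21*n^5 + 2.92*n^4 - 0.53*n^3 + 0.43*n^2 - 0.03*n - 7.62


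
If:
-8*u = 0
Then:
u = 0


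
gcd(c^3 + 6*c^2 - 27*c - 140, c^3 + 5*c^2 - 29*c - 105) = c^2 + 2*c - 35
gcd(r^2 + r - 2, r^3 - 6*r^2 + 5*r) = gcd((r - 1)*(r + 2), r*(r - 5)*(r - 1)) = r - 1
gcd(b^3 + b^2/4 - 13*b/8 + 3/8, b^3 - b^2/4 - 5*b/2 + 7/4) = b - 1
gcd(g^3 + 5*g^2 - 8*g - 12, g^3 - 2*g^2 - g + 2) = g^2 - g - 2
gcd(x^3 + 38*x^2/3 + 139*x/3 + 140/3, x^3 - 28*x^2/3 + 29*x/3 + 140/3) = x + 5/3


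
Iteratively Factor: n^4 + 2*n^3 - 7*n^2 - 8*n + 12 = (n - 1)*(n^3 + 3*n^2 - 4*n - 12) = (n - 1)*(n + 3)*(n^2 - 4) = (n - 1)*(n + 2)*(n + 3)*(n - 2)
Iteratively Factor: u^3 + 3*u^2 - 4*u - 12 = (u + 3)*(u^2 - 4) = (u + 2)*(u + 3)*(u - 2)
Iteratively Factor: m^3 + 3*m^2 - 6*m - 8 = (m + 1)*(m^2 + 2*m - 8) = (m - 2)*(m + 1)*(m + 4)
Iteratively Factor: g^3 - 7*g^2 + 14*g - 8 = (g - 4)*(g^2 - 3*g + 2) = (g - 4)*(g - 2)*(g - 1)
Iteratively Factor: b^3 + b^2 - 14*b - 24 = (b + 2)*(b^2 - b - 12) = (b - 4)*(b + 2)*(b + 3)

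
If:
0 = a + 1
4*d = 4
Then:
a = -1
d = 1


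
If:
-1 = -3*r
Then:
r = 1/3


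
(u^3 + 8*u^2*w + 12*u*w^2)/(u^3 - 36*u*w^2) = (u + 2*w)/(u - 6*w)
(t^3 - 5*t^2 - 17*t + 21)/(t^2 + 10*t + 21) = (t^2 - 8*t + 7)/(t + 7)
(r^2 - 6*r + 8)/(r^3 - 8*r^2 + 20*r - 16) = 1/(r - 2)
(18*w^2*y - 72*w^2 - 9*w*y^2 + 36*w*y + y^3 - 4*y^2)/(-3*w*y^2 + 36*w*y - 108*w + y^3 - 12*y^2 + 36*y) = (-6*w*y + 24*w + y^2 - 4*y)/(y^2 - 12*y + 36)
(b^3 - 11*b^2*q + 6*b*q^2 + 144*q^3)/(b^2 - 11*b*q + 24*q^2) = (-b^2 + 3*b*q + 18*q^2)/(-b + 3*q)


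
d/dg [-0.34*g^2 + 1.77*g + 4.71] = 1.77 - 0.68*g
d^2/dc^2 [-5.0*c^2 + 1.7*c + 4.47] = -10.0000000000000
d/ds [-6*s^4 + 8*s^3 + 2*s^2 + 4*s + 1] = -24*s^3 + 24*s^2 + 4*s + 4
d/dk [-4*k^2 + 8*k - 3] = 8 - 8*k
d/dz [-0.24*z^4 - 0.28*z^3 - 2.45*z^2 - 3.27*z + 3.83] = -0.96*z^3 - 0.84*z^2 - 4.9*z - 3.27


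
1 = 1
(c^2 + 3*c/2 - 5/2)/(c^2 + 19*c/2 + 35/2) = (c - 1)/(c + 7)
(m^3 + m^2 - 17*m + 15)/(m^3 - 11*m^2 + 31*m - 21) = (m + 5)/(m - 7)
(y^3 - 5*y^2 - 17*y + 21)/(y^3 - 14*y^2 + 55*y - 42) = (y + 3)/(y - 6)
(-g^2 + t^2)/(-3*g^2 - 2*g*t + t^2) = (-g + t)/(-3*g + t)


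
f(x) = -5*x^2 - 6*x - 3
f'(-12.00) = 114.00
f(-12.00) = -651.00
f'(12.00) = -126.00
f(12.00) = -795.00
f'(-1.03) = 4.30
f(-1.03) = -2.12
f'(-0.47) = -1.30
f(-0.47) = -1.28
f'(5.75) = -63.50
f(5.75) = -202.81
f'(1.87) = -24.70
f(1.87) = -31.70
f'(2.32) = -29.20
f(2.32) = -43.83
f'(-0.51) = -0.90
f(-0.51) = -1.24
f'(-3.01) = 24.10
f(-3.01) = -30.24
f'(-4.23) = 36.30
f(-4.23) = -67.08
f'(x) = -10*x - 6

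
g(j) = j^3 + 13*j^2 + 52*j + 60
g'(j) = 3*j^2 + 26*j + 52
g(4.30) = 603.48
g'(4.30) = 219.27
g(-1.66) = 4.93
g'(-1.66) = 17.11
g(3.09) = 374.31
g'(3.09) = 160.98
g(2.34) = 265.68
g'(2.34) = 129.27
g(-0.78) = 26.87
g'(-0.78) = 33.55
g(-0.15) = 52.49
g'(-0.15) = 48.17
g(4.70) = 695.39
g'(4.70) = 240.47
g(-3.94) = -4.24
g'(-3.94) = -3.87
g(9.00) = 2310.00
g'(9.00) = 529.00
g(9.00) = 2310.00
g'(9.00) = 529.00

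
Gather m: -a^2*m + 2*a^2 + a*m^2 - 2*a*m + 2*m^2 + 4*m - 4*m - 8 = 2*a^2 + m^2*(a + 2) + m*(-a^2 - 2*a) - 8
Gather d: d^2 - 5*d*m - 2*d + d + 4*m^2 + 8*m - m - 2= d^2 + d*(-5*m - 1) + 4*m^2 + 7*m - 2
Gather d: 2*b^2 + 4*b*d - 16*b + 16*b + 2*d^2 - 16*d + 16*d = 2*b^2 + 4*b*d + 2*d^2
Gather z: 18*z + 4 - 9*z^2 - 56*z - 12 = -9*z^2 - 38*z - 8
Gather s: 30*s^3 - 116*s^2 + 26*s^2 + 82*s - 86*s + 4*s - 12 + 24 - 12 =30*s^3 - 90*s^2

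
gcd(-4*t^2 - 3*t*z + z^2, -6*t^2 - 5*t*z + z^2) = t + z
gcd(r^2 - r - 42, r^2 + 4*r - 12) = r + 6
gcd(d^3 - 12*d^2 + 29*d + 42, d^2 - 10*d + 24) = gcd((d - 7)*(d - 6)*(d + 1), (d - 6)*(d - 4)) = d - 6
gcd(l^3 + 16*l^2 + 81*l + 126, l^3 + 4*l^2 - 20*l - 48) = l + 6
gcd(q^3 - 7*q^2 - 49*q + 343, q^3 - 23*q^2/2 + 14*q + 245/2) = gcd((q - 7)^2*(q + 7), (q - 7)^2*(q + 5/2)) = q^2 - 14*q + 49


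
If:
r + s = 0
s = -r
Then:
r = -s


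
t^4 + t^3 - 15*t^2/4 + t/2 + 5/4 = (t - 1)^2*(t + 1/2)*(t + 5/2)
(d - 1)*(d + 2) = d^2 + d - 2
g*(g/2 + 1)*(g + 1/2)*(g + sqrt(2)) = g^4/2 + sqrt(2)*g^3/2 + 5*g^3/4 + g^2/2 + 5*sqrt(2)*g^2/4 + sqrt(2)*g/2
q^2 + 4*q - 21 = (q - 3)*(q + 7)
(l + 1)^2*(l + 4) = l^3 + 6*l^2 + 9*l + 4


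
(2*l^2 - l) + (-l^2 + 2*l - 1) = l^2 + l - 1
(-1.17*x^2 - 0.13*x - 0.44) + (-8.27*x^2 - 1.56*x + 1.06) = -9.44*x^2 - 1.69*x + 0.62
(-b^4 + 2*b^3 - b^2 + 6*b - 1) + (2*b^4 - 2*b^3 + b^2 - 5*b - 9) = b^4 + b - 10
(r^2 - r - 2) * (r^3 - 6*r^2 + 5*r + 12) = r^5 - 7*r^4 + 9*r^3 + 19*r^2 - 22*r - 24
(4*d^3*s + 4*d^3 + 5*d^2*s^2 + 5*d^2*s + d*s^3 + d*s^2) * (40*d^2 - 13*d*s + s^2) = 160*d^5*s + 160*d^5 + 148*d^4*s^2 + 148*d^4*s - 21*d^3*s^3 - 21*d^3*s^2 - 8*d^2*s^4 - 8*d^2*s^3 + d*s^5 + d*s^4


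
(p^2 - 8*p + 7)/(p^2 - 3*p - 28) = (p - 1)/(p + 4)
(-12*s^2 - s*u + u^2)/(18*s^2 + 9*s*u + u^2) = (-4*s + u)/(6*s + u)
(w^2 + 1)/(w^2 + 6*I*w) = (w^2 + 1)/(w*(w + 6*I))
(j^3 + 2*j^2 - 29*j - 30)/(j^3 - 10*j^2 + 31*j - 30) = (j^2 + 7*j + 6)/(j^2 - 5*j + 6)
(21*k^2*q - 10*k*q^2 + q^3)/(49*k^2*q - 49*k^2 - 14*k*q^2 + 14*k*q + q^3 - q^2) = q*(-3*k + q)/(-7*k*q + 7*k + q^2 - q)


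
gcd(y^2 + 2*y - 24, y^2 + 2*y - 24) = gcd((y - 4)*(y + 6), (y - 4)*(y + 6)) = y^2 + 2*y - 24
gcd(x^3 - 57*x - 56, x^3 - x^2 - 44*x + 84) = x + 7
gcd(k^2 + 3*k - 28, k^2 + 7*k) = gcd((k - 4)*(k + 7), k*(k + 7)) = k + 7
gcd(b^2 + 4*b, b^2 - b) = b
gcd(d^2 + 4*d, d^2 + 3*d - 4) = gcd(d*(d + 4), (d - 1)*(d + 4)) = d + 4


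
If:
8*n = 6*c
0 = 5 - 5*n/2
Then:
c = 8/3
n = 2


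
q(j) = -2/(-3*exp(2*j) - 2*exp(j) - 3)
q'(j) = -2*(6*exp(2*j) + 2*exp(j))/(-3*exp(2*j) - 2*exp(j) - 3)^2 = (-12*exp(j) - 4)*exp(j)/(3*exp(2*j) + 2*exp(j) + 3)^2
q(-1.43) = 0.55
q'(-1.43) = -0.12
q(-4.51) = 0.66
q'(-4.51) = -0.00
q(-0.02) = 0.26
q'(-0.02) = -0.25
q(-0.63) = 0.41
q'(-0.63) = -0.23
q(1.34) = 0.04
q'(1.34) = -0.06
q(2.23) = 0.01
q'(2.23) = -0.01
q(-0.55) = 0.39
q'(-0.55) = -0.24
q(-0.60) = 0.40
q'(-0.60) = -0.23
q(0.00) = 0.25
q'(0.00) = -0.25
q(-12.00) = 0.67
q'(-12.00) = 0.00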